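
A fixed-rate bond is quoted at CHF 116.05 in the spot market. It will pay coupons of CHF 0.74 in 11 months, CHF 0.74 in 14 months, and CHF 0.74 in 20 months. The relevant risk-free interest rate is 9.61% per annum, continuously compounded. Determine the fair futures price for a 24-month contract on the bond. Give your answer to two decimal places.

CHF 138.26

PV(coupons) I = 0.74·e^(−0.0961·11/12) + 0.74·e^(−0.0961·14/12) + 0.74·e^(−0.0961·20/12)
I = 0.6776 + 0.6615 + 0.6305 = 1.9696
F = (S − I)·e^(rT) = (116.05 − 1.9696) · e^(0.0961·24/12)
= 114.0804 · e^0.192200 = 114.0804 × 1.211913 = CHF 138.26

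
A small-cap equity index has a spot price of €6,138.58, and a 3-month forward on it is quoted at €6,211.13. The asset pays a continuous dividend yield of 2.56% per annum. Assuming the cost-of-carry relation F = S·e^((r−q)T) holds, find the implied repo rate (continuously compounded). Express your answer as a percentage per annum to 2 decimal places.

7.26%

From F = S·e^((r−q)T): (r − q) = ln(F/S)/T
ln(6211.13/6138.58) = ln(1.011819) = 0.011750
(r − q) = 0.011750 / (3/12) = 0.047000
r = ln(F/S)/T + q = 0.047000 + 0.0256 = 0.072600
r = 7.26%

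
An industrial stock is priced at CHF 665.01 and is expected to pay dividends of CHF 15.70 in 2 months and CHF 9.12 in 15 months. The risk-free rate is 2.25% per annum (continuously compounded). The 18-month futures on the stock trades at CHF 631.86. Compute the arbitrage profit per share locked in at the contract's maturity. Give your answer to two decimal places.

PV(dividends) I = 15.70·e^(−0.0225·2/12) + 9.12·e^(−0.0225·15/12) = 24.5083
Fair futures F* = (S − I)·e^(rT) = (665.01 − 24.5083)·e^0.033750 = 640.5017 × 1.034326 = 662.4876
Market CHF 631.86 < fair 662.4876: forward underpriced → reverse cash-and-carry (short the stock, invest proceeds at r, pay the dividends, go long the forward).
Profit at T = |F_mkt − F*| = |631.86 − 662.4876| = CHF 30.63 per share

CHF 30.63 per share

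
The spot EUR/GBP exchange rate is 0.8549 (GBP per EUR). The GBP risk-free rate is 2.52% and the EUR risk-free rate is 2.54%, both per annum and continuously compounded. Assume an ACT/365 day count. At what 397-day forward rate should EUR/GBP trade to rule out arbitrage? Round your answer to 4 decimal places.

F = S·e^((r_GBP − r_EUR)T) = 0.8549 · e^((0.0252 − 0.0254) × 397/365)
= 0.8549 · e^-0.000218 = 0.8549 × 0.999782
F = 0.8547 GBP per EUR

0.8547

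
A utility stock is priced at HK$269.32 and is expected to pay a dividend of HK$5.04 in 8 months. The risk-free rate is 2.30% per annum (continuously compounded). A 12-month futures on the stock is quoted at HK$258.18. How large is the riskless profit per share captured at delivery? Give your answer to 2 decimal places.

HK$12.33 per share

PV(dividends) I = 5.04·e^(−0.0230·8/12) = 4.9633
Fair futures F* = (S − I)·e^(rT) = (269.32 − 4.9633)·e^0.023000 = 264.3567 × 1.023267 = 270.5075
Market HK$258.18 < fair 270.5075: forward underpriced → reverse cash-and-carry (short the stock, invest proceeds at r, pay the dividends, go long the forward).
Profit at T = |F_mkt − F*| = |258.18 − 270.5075| = HK$12.33 per share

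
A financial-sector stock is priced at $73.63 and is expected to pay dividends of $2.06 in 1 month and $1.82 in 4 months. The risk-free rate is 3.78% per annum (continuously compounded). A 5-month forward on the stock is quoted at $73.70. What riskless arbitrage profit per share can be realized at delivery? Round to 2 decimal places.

PV(dividends) I = 2.06·e^(−0.0378·1/12) + 1.82·e^(−0.0378·4/12) = 3.8507
Fair forward F* = (S − I)·e^(rT) = (73.63 − 3.8507)·e^0.015750 = 69.7793 × 1.015875 = 70.8870
Market $73.70 > fair 70.8870: forward overpriced → cash-and-carry (borrow at r, buy the stock and collect the dividends, short the forward).
Profit at T = |F_mkt − F*| = |73.70 − 70.8870| = $2.81 per share

$2.81 per share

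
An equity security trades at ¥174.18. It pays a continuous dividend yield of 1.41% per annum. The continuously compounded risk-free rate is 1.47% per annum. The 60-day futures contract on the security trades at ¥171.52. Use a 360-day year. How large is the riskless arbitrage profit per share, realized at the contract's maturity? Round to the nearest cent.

¥2.68 per share

Fair futures: F* = S·e^(carry·T), with carry = (r − q) = 0.0147 − 0.0141 = 0.0006
F* = 174.18 · e^(0.0006 × 60/360) = 174.18 · e^0.000100 = 174.18 × 1.000100 = ¥174.1974
Market ¥171.52 < fair ¥174.1974: forward underpriced → reverse cash-and-carry (short spot, go long the forward).
At maturity, profit = |F_mkt − F*| = |171.52 − 174.1974| = ¥2.68 per share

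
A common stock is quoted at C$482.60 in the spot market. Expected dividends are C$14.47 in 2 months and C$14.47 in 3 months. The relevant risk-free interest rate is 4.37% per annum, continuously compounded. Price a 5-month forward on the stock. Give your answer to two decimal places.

PV(dividends) I = 14.47·e^(−0.0437·2/12) + 14.47·e^(−0.0437·3/12)
I = 14.3650 + 14.3128 = 28.6778
F = (S − I)·e^(rT) = (482.60 − 28.6778) · e^(0.0437·5/12)
= 453.9222 · e^0.018208 = 453.9222 × 1.018375 = C$462.26

C$462.26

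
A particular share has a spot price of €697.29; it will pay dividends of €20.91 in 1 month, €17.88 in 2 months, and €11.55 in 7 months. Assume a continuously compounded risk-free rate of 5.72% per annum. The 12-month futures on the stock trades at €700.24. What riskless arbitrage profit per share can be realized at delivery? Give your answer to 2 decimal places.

€14.52 per share

PV(dividends) I = 20.91·e^(−0.0572·1/12) + 17.88·e^(−0.0572·2/12) + 11.55·e^(−0.0572·7/12) = 49.6919
Fair futures F* = (S − I)·e^(rT) = (697.29 − 49.6919)·e^0.057200 = 647.5981 × 1.058868 = 685.7209
Market €700.24 > fair 685.7209: forward overpriced → cash-and-carry (borrow at r, buy the stock and collect the dividends, short the forward).
Profit at T = |F_mkt − F*| = |700.24 − 685.7209| = €14.52 per share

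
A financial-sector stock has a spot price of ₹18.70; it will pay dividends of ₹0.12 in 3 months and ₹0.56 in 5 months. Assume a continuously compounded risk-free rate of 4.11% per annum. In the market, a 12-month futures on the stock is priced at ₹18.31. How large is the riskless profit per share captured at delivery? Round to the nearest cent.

₹0.48 per share

PV(dividends) I = 0.12·e^(−0.0411·3/12) + 0.56·e^(−0.0411·5/12) = 0.6693
Fair futures F* = (S − I)·e^(rT) = (18.70 − 0.6693)·e^0.041100 = 18.0307 × 1.041956 = 18.7872
Market ₹18.31 < fair 18.7872: forward underpriced → reverse cash-and-carry (short the stock, invest proceeds at r, pay the dividends, go long the forward).
Profit at T = |F_mkt − F*| = |18.31 − 18.7872| = ₹0.48 per share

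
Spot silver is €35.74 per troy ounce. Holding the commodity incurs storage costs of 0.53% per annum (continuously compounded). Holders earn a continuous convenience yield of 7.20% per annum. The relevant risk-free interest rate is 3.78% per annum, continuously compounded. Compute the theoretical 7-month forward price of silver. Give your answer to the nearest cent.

Net carry = r + u − y = 0.0378 + 0.0053 − 0.0720 = -0.0289
F = S·e^((r+u−y)T) = 35.74 · e^(-0.0289 × 7/12) = 35.74 · e^-0.016858
= 35.74 × 0.983283 = €35.14 per troy ounce

€35.14 per troy ounce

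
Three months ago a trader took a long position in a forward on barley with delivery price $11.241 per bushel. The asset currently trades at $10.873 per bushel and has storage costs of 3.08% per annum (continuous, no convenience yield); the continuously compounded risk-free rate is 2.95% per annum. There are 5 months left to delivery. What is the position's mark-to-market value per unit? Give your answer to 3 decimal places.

-$0.090 per bushel

Current fair forward for the remaining 5 months: F = S·e^((r + u)·T), (r + u) = 0.0295 + 0.0308 = 0.0603
F = 10.873 · e^(0.0603 × 5/12) = 10.873 × 1.025443 = 11.1496
Value of long forward = (F − K)·e^(−rT) = (11.1496 − 11.241) · e^(−0.0295·5/12)
= -0.0914 × 0.987784 = -0.090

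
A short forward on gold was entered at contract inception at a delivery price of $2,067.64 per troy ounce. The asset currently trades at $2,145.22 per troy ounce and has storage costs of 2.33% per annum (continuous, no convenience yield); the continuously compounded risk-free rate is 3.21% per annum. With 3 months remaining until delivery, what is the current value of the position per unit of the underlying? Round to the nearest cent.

-$106.64 per troy ounce

Current fair forward for the remaining 3 months: F = S·e^((r + u)·T), (r + u) = 0.0321 + 0.0233 = 0.0554
F = 2145.22 · e^(0.0554 × 3/12) = 2145.22 × 1.01394636 = 2175.1380
Value of long forward = (F − K)·e^(−rT) = (2175.1380 − 2067.64) · e^(−0.0321·3/12)
= 107.4980 × 0.99200711 = 106.64
Short position value = −(long value) = -$106.64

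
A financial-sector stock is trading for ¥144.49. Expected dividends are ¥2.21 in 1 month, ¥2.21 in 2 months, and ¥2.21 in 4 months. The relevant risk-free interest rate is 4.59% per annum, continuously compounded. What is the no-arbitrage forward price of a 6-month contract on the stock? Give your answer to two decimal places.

¥141.12

PV(dividends) I = 2.21·e^(−0.0459·1/12) + 2.21·e^(−0.0459·2/12) + 2.21·e^(−0.0459·4/12)
I = 2.2016 + 2.1932 + 2.1764 = 6.5712
F = (S − I)·e^(rT) = (144.49 − 6.5712) · e^(0.0459·6/12)
= 137.9188 · e^0.022950 = 137.9188 × 1.023215 = ¥141.12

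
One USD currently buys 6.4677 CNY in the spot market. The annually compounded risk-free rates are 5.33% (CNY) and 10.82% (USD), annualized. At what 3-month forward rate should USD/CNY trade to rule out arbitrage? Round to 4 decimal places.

By covered interest parity, F = S · (1+r_CNY)^T / (1+r_USD)^T
= 6.4677 × 1.013067 / 1.026017 = 6.4677 × 0.987378
F = 6.3861 CNY per USD

6.3861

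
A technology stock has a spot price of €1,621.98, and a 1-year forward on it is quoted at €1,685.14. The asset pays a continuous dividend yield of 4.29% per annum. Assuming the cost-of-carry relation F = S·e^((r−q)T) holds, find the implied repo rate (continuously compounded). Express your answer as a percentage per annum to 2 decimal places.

From F = S·e^((r−q)T): (r − q) = ln(F/S)/T
ln(1685.14/1621.98) = ln(1.038940) = 0.038201
(r − q) = 0.038201 / (1) = 0.038201
r = ln(F/S)/T + q = 0.038201 + 0.0429 = 0.081101
r = 8.11%

8.11%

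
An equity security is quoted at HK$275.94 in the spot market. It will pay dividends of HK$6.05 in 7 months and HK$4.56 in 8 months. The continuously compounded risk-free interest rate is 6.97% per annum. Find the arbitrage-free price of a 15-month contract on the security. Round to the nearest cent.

HK$289.97

PV(dividends) I = 6.05·e^(−0.0697·7/12) + 4.56·e^(−0.0697·8/12)
I = 5.8090 + 4.3530 = 10.1620
F = (S − I)·e^(rT) = (275.94 − 10.1620) · e^(0.0697·15/12)
= 265.7780 · e^0.087125 = 265.7780 × 1.091033 = HK$289.97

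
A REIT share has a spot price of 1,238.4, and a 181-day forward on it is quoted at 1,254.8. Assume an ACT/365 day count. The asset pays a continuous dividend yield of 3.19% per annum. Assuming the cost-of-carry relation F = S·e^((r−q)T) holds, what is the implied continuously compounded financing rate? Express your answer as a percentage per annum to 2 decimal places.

From F = S·e^((r−q)T): (r − q) = ln(F/S)/T
ln(1254.8/1238.4) = ln(1.013243) = 0.013156
(r − q) = 0.013156 / (181/365) = 0.026530
r = ln(F/S)/T + q = 0.026530 + 0.0319 = 0.058430
r = 5.84%

5.84%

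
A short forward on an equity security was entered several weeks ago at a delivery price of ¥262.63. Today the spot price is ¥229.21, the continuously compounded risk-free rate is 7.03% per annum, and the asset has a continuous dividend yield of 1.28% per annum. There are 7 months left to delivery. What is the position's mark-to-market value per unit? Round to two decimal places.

¥24.57

Current fair forward for the remaining 7 months: F = S·e^((r − q)·T), (r − q) = 0.0703 − 0.0128 = 0.0575
F = 229.21 · e^(0.0575 × 7/12) = 229.21 × 1.034111 = 237.0286
Value of long forward = (F − K)·e^(−rT) = (237.0286 − 262.63) · e^(−0.0703·7/12)
= -25.6014 × 0.959821 = -24.57
Short position value = −(long value) = ¥24.57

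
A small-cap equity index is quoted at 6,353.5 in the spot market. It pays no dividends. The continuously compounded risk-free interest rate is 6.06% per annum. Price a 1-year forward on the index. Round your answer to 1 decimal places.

F = S·e^(rT) = 6353.5 · e^(0.0606 × 12/12)
= 6353.5 · e^0.060600 = 6353.5 × 1.062474
F = 6,750.4

6,750.4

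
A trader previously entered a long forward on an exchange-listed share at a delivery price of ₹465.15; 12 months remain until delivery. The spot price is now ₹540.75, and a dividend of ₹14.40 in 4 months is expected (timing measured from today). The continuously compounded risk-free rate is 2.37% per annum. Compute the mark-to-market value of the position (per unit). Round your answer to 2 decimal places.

PV(remaining dividends) I = 14.40·e^(−0.0237·4/12) = 14.2867
Current forward F = (S − I)·e^(rT) = (540.75 − 14.2867)·e^(0.0237·12/12) = 526.4633 × 1.023983 = 539.0895
Value (long) = (F − K)·e^(−rT) = (539.0895 − 465.15) × 0.976579 = 72.2078
Value = ₹72.21

₹72.21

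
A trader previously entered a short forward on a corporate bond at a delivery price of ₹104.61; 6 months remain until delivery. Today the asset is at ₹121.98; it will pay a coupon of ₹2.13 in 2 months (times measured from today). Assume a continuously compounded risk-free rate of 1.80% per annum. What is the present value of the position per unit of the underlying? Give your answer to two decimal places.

PV(remaining coupons) I = 2.13·e^(−0.0180·2/12) = 2.1236
Current forward F = (S − I)·e^(rT) = (121.98 − 2.1236)·e^(0.0180·6/12) = 119.8564 × 1.009041 = 120.9400
Value (long) = (F − K)·e^(−rT) = (120.9400 − 104.61) × 0.991040 = 16.1837
Short position value = −(long value) = -₹16.18

-₹16.18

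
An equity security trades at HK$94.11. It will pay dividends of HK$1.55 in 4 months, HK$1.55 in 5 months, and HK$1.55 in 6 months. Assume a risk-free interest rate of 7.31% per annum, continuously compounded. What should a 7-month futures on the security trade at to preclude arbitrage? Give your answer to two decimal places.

HK$93.50

PV(dividends) I = 1.55·e^(−0.0731·4/12) + 1.55·e^(−0.0731·5/12) + 1.55·e^(−0.0731·6/12)
I = 1.5127 + 1.5035 + 1.4944 = 4.5106
F = (S − I)·e^(rT) = (94.11 − 4.5106) · e^(0.0731·7/12)
= 89.5994 · e^0.042642 = 89.5994 × 1.043564 = HK$93.50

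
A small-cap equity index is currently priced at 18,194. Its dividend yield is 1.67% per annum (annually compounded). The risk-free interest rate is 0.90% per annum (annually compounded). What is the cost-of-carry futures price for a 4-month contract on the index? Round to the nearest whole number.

F = S · (1+r)^T / (1+q)^T
= 18194 × 1.002991 / 1.005536 = 18194 × 0.997469
F = 18,148

18,148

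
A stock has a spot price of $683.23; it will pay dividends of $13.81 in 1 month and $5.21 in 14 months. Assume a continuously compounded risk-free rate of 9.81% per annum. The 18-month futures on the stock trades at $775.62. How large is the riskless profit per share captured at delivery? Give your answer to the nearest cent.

PV(dividends) I = 13.81·e^(−0.0981·1/12) + 5.21·e^(−0.0981·14/12) = 18.3441
Fair futures F* = (S − I)·e^(rT) = (683.23 − 18.3441)·e^0.147150 = 664.8859 × 1.158528 = 770.2889
Market $775.62 > fair 770.2889: forward overpriced → cash-and-carry (borrow at r, buy the stock and collect the dividends, short the forward).
Profit at T = |F_mkt − F*| = |775.62 − 770.2889| = $5.33 per share

$5.33 per share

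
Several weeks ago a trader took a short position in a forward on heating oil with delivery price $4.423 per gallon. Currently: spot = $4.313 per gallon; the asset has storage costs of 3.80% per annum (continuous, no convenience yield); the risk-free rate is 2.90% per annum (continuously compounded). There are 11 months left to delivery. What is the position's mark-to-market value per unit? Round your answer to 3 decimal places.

Current fair forward for the remaining 11 months: F = S·e^((r + u)·T), (r + u) = 0.0290 + 0.0380 = 0.0670
F = 4.313 · e^(0.0670 × 11/12) = 4.313 × 1.063342 = 4.5862
Value of long forward = (F − K)·e^(−rT) = (4.5862 − 4.423) · e^(−0.0290·11/12)
= 0.1632 × 0.973767 = 0.159
Short position value = −(long value) = -$0.159

-$0.159 per gallon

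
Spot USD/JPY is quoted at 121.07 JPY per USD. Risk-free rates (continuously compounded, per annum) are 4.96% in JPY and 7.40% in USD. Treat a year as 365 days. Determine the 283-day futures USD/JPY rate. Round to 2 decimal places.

118.80

F = S·e^((r_JPY − r_USD)T) = 121.07 · e^((0.0496 − 0.0740) × 283/365)
= 121.07 · e^-0.018918 = 121.07 × 0.981260
F = 118.80 JPY per USD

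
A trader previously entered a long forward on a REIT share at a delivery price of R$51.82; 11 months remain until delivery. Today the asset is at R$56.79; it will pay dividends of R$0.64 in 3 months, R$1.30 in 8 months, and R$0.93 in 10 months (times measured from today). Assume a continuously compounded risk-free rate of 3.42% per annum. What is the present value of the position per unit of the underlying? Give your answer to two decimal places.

PV(remaining dividends) I = 0.64·e^(−0.0342·3/12) + 1.30·e^(−0.0342·8/12) + 0.93·e^(−0.0342·10/12) = 2.8091
Current forward F = (S − I)·e^(rT) = (56.79 − 2.8091)·e^(0.0342·11/12) = 53.9809 × 1.031847 = 55.7000
Value (long) = (F − K)·e^(−rT) = (55.7000 − 51.82) × 0.969136 = 3.7602
Value = R$3.76

R$3.76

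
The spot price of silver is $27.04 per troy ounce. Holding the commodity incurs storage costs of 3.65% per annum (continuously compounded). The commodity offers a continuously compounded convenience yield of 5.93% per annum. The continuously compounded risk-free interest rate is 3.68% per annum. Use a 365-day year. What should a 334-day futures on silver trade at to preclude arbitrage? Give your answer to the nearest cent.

Net carry = r + u − y = 0.0368 + 0.0365 − 0.0593 = 0.0140
F = S·e^((r+u−y)T) = 27.04 · e^(0.0140 × 334/365) = 27.04 · e^0.012811
= 27.04 × 1.012893 = $27.39 per troy ounce

$27.39 per troy ounce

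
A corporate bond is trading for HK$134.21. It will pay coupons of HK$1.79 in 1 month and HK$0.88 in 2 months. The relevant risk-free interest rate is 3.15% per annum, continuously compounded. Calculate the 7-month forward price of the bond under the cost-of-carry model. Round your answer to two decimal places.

PV(coupons) I = 1.79·e^(−0.0315·1/12) + 0.88·e^(−0.0315·2/12)
I = 1.7853 + 0.8754 = 2.6607
F = (S − I)·e^(rT) = (134.21 − 2.6607) · e^(0.0315·7/12)
= 131.5493 · e^0.018375 = 131.5493 × 1.018545 = HK$133.99

HK$133.99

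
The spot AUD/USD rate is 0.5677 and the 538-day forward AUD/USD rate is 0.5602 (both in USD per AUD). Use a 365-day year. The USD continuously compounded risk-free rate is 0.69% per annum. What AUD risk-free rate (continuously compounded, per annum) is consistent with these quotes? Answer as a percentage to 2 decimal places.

F = S·e^((r_USD − r_AUD)T) ⇒ r_AUD = r_USD − ln(F/S)/T
ln(0.5602/0.5677) = -0.013299; /(538/365) = -0.009023
r_AUD = 0.0069 + 0.009023 = 0.015923
r_AUD = 1.59%

1.59%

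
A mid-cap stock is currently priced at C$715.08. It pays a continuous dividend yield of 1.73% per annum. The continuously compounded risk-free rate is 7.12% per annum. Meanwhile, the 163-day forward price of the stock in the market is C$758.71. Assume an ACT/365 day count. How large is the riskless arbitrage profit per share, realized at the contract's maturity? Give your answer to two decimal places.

Fair forward: F* = S·e^(carry·T), with carry = (r − q) = 0.0712 − 0.0173 = 0.0539
F* = 715.08 · e^(0.0539 × 163/365) = 715.08 · e^0.024070 = 715.08 × 1.024362 = C$732.5008
Market C$758.71 > fair C$732.5008: forward overpriced → cash-and-carry (buy spot, short the forward).
At maturity, profit = |F_mkt − F*| = |758.71 − 732.5008| = C$26.21 per share

C$26.21 per share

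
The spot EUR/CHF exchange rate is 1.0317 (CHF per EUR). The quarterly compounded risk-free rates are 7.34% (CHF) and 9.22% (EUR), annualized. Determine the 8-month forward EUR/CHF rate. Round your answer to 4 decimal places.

By covered interest parity, F = S · (1+r_CHF/4)^(4T) / (1+r_EUR/4)^(4T)
= 1.0317 × 1.049685 / 1.062653 = 1.0317 × 0.987797
F = 1.0191 CHF per EUR

1.0191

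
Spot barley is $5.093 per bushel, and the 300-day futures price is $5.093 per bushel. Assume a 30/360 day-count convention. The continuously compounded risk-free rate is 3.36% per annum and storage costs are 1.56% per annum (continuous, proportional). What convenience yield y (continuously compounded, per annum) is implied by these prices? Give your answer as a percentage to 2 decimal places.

4.92%

F = S·e^((r+u−y)T) ⇒ (r+u−y) = ln(F/S)/T
ln(5.093/5.093) = 0.000000; /T ⇒ 0.000000
y = r + u − ln(F/S)/T = 0.0336 + 0.0156 + 0.000000 = 0.049200
y = 4.92%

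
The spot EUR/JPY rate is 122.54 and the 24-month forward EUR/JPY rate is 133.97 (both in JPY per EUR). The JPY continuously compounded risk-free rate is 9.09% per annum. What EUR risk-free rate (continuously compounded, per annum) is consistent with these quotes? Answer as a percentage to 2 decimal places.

F = S·e^((r_JPY − r_EUR)T) ⇒ r_EUR = r_JPY − ln(F/S)/T
ln(133.97/122.54) = 0.089178; /(24/12) = 0.044589
r_EUR = 0.0909 − 0.044589 = 0.046311
r_EUR = 4.63%

4.63%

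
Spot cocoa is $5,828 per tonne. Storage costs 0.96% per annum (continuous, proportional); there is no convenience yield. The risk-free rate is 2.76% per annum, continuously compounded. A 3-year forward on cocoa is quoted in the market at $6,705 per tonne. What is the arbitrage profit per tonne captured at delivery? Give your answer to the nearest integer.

Fair forward: F* = S·e^(carry·T), with carry = (r + u) = 0.0276 + 0.0096 = 0.0372
F* = 5828 · e^(0.0372 × 3) = 5828 · e^0.111600 = 5828 × 1.118066 = $6516.0886
Market $6705 > fair $6516.0886: forward overpriced → cash-and-carry (buy spot, short the forward).
At maturity, profit = |F_mkt − F*| = |6705 − 6516.0886| = $189 per tonne

$189 per tonne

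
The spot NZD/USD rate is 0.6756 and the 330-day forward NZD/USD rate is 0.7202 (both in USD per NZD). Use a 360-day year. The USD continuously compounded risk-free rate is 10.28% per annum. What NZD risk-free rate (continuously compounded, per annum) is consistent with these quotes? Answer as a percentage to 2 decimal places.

3.31%

F = S·e^((r_USD − r_NZD)T) ⇒ r_NZD = r_USD − ln(F/S)/T
ln(0.7202/0.6756) = 0.063928; /(330/360) = 0.069740
r_NZD = 0.1028 − 0.069740 = 0.033060
r_NZD = 3.31%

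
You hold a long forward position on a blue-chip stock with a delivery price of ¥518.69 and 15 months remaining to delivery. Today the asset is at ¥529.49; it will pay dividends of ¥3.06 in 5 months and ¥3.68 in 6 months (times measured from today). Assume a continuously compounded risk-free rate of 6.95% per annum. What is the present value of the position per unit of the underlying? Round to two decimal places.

¥47.43

PV(remaining dividends) I = 3.06·e^(−0.0695·5/12) + 3.68·e^(−0.0695·6/12) = 6.5270
Current forward F = (S − I)·e^(rT) = (529.49 − 6.5270)·e^(0.0695·15/12) = 522.9630 × 1.090760 = 570.4271
Value (long) = (F − K)·e^(−rT) = (570.4271 − 518.69) × 0.916792 = 47.4322
Value = ¥47.43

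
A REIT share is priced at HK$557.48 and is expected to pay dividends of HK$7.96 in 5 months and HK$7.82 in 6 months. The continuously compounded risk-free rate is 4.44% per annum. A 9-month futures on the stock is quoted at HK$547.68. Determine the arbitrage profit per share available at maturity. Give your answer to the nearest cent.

PV(dividends) I = 7.96·e^(−0.0444·5/12) + 7.82·e^(−0.0444·6/12) = 15.4624
Fair futures F* = (S − I)·e^(rT) = (557.48 − 15.4624)·e^0.033300 = 542.0176 × 1.033861 = 560.3709
Market HK$547.68 < fair 560.3709: forward underpriced → reverse cash-and-carry (short the stock, invest proceeds at r, pay the dividends, go long the forward).
Profit at T = |F_mkt − F*| = |547.68 − 560.3709| = HK$12.69 per share

HK$12.69 per share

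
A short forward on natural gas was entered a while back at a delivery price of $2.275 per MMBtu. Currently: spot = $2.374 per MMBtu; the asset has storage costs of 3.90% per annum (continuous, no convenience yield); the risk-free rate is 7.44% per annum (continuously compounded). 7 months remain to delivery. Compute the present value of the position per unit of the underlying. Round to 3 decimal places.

-$0.250 per MMBtu

Current fair forward for the remaining 7 months: F = S·e^((r + u)·T), (r + u) = 0.0744 + 0.0390 = 0.1134
F = 2.374 · e^(0.1134 × 7/12) = 2.374 × 1.068387 = 2.5364
Value of long forward = (F − K)·e^(−rT) = (2.5364 − 2.275) · e^(−0.0744·7/12)
= 0.2614 × 0.957528 = 0.250
Short position value = −(long value) = -$0.250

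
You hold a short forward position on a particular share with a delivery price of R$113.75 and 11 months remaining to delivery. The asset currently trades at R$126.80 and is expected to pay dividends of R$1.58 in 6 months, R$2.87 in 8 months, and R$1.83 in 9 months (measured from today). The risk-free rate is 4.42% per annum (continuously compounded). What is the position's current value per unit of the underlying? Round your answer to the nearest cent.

-R$11.46

PV(remaining dividends) I = 1.58·e^(−0.0442·6/12) + 2.87·e^(−0.0442·8/12) + 1.83·e^(−0.0442·9/12) = 6.1025
Current forward F = (S − I)·e^(rT) = (126.80 − 6.1025)·e^(0.0442·11/12) = 120.6975 × 1.041349 = 125.6882
Value (long) = (F − K)·e^(−rT) = (125.6882 − 113.75) × 0.960293 = 11.4642
Short position value = −(long value) = -R$11.46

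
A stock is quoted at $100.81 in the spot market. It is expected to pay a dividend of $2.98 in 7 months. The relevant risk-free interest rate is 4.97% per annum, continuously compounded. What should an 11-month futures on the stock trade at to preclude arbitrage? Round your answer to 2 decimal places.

PV(dividends) I = 2.98·e^(−0.0497·7/12)
I = 2.8948
F = (S − I)·e^(rT) = (100.81 − 2.8948) · e^(0.0497·11/12)
= 97.9152 · e^0.045558 = 97.9152 × 1.046612 = $102.48

$102.48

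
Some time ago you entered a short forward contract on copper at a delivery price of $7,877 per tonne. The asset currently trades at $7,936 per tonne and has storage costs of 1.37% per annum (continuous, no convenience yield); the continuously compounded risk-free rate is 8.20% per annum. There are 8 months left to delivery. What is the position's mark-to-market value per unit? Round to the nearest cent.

-$550.87 per tonne

Current fair forward for the remaining 8 months: F = S·e^((r + u)·T), (r + u) = 0.0820 + 0.0137 = 0.0957
F = 7936 · e^(0.0957 × 8/12) = 7936 × 1.06587920 = 8458.8173
Value of long forward = (F − K)·e^(−rT) = (8458.8173 − 7877) · e^(−0.0820·8/12)
= 581.8173 × 0.94680070 = 550.87
Short position value = −(long value) = -$550.87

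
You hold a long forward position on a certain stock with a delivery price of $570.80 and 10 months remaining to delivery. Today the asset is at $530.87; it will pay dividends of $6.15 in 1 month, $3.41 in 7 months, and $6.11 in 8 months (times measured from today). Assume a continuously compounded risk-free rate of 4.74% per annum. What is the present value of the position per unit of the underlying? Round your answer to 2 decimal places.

PV(remaining dividends) I = 6.15·e^(−0.0474·1/12) + 3.41·e^(−0.0474·7/12) + 6.11·e^(−0.0474·8/12) = 15.3627
Current forward F = (S − I)·e^(rT) = (530.87 − 15.3627)·e^(0.0474·10/12) = 515.5073 × 1.040290 = 536.2771
Value (long) = (F − K)·e^(−rT) = (536.2771 − 570.80) × 0.961270 = -33.1858
Value = -$33.19

-$33.19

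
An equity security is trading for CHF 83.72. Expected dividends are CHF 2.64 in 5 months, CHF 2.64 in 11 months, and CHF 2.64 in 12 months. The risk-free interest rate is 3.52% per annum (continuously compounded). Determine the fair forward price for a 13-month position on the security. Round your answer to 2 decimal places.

PV(dividends) I = 2.64·e^(−0.0352·5/12) + 2.64·e^(−0.0352·11/12) + 2.64·e^(−0.0352·12/12)
I = 2.6016 + 2.5562 + 2.5487 = 7.7065
F = (S − I)·e^(rT) = (83.72 − 7.7065) · e^(0.0352·13/12)
= 76.0135 · e^0.038133 = 76.0135 × 1.038869 = CHF 78.97

CHF 78.97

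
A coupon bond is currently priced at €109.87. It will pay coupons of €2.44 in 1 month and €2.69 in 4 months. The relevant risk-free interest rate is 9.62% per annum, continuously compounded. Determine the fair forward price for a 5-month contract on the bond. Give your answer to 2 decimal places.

€109.13

PV(coupons) I = 2.44·e^(−0.0962·1/12) + 2.69·e^(−0.0962·4/12)
I = 2.4205 + 2.6051 = 5.0256
F = (S − I)·e^(rT) = (109.87 − 5.0256) · e^(0.0962·5/12)
= 104.8444 · e^0.040083 = 104.8444 × 1.040897 = €109.13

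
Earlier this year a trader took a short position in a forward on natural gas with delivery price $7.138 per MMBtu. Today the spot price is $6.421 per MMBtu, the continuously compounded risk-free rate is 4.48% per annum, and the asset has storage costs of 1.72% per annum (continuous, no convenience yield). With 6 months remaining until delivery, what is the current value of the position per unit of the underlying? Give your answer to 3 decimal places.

Current fair forward for the remaining 6 months: F = S·e^((r + u)·T), (r + u) = 0.0448 + 0.0172 = 0.0620
F = 6.421 · e^(0.0620 × 6/12) = 6.421 × 1.031486 = 6.6232
Value of long forward = (F − K)·e^(−rT) = (6.6232 − 7.138) · e^(−0.0448·6/12)
= -0.5148 × 0.977849 = -0.503
Short position value = −(long value) = $0.503

$0.503 per MMBtu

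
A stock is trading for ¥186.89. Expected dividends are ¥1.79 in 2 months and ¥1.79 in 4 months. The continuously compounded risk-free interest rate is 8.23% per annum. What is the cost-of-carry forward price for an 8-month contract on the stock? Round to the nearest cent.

¥193.73

PV(dividends) I = 1.79·e^(−0.0823·2/12) + 1.79·e^(−0.0823·4/12)
I = 1.7656 + 1.7416 = 3.5072
F = (S − I)·e^(rT) = (186.89 − 3.5072) · e^(0.0823·8/12)
= 183.3828 · e^0.054867 = 183.3828 × 1.056400 = ¥193.73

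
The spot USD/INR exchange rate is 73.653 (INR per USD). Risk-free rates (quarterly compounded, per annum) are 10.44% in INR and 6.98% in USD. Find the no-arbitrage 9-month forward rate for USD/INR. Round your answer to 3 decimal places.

75.548

By covered interest parity, F = S · (1+r_INR/4)^(4T) / (1+r_USD/4)^(4T)
= 73.653 × 1.080361 / 1.053269 = 73.653 × 1.025722
F = 75.548 INR per USD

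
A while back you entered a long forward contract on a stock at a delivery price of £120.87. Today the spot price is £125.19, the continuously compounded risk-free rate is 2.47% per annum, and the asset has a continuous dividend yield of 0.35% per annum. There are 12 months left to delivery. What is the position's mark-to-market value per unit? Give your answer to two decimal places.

£6.83

Current fair forward for the remaining 12 months: F = S·e^((r − q)·T), (r − q) = 0.0247 − 0.0035 = 0.0212
F = 125.19 · e^(0.0212 × 12/12) = 125.19 × 1.021426 = 127.8723
Value of long forward = (F − K)·e^(−rT) = (127.8723 − 120.87) · e^(−0.0247·12/12)
= 7.0023 × 0.975603 = 6.83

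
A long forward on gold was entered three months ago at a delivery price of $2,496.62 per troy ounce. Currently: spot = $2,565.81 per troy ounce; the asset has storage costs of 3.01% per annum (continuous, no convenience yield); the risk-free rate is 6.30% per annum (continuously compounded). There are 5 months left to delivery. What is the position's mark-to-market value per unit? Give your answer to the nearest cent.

Current fair forward for the remaining 5 months: F = S·e^((r + u)·T), (r + u) = 0.0630 + 0.0301 = 0.0931
F = 2565.81 · e^(0.0931 × 5/12) = 2565.81 × 1.03955389 = 2667.2978
Value of long forward = (F − K)·e^(−rT) = (2667.2978 − 2496.62) · e^(−0.0630·5/12)
= 170.6778 × 0.97409154 = 166.26

$166.26 per troy ounce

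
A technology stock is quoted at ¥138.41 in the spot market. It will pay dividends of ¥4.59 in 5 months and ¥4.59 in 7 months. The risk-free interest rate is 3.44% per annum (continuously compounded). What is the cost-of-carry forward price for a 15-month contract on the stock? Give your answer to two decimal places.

¥135.07

PV(dividends) I = 4.59·e^(−0.0344·5/12) + 4.59·e^(−0.0344·7/12)
I = 4.5247 + 4.4988 = 9.0235
F = (S − I)·e^(rT) = (138.41 − 9.0235) · e^(0.0344·15/12)
= 129.3865 · e^0.043000 = 129.3865 × 1.043938 = ¥135.07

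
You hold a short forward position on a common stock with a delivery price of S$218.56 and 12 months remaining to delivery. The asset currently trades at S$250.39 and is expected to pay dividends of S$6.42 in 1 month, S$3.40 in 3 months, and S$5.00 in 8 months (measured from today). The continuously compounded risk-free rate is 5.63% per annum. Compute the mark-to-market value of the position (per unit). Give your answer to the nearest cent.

-S$29.24

PV(remaining dividends) I = 6.42·e^(−0.0563·1/12) + 3.40·e^(−0.0563·3/12) + 5.00·e^(−0.0563·8/12) = 14.5582
Current forward F = (S − I)·e^(rT) = (250.39 − 14.5582)·e^(0.0563·12/12) = 235.8318 × 1.057915 = 249.4900
Value (long) = (F − K)·e^(−rT) = (249.4900 − 218.56) × 0.945256 = 29.2368
Short position value = −(long value) = -S$29.24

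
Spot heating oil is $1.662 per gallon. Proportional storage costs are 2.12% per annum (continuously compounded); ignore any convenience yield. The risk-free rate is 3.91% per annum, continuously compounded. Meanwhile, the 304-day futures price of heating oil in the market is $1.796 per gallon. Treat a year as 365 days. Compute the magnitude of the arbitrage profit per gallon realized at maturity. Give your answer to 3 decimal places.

Fair futures: F* = S·e^(carry·T), with carry = (r + u) = 0.0391 + 0.0212 = 0.0603
F* = 1.662 · e^(0.0603 × 304/365) = 1.662 · e^0.050222 = 1.662 × 1.051505 = $1.7476
Market $1.796 > fair $1.7476: forward overpriced → cash-and-carry (buy spot, short the forward).
At maturity, profit = |F_mkt − F*| = |1.796 − 1.7476| = $0.048 per gallon

$0.048 per gallon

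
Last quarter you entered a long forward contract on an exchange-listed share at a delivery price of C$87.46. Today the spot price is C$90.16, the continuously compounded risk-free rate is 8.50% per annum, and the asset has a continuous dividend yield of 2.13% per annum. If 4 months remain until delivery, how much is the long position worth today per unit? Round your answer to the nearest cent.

Current fair forward for the remaining 4 months: F = S·e^((r − q)·T), (r − q) = 0.0850 − 0.0213 = 0.0637
F = 90.16 · e^(0.0637 × 4/12) = 90.16 × 1.021460 = 92.0948
Value of long forward = (F − K)·e^(−rT) = (92.0948 − 87.46) · e^(−0.0850·4/12)
= 4.6348 × 0.972064 = 4.51

C$4.51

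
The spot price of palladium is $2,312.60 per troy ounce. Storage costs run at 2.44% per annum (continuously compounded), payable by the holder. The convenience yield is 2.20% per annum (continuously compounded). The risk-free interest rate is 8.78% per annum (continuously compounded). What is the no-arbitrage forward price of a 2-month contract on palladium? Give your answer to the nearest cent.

$2,347.63 per troy ounce

Net carry = r + u − y = 0.0878 + 0.0244 − 0.0220 = 0.0902
F = S·e^((r+u−y)T) = 2312.60 · e^(0.0902 × 2/12) = 2312.60 · e^0.01503333
= 2312.60 × 1.01514690 = $2,347.63 per troy ounce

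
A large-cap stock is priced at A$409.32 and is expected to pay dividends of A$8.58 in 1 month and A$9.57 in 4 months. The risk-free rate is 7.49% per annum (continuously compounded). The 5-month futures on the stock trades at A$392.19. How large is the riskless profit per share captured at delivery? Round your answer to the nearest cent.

PV(dividends) I = 8.58·e^(−0.0749·1/12) + 9.57·e^(−0.0749·4/12) = 17.8606
Fair futures F* = (S − I)·e^(rT) = (409.32 − 17.8606)·e^0.031208 = 391.4594 × 1.031700 = 403.8687
Market A$392.19 < fair 403.8687: forward underpriced → reverse cash-and-carry (short the stock, invest proceeds at r, pay the dividends, go long the forward).
Profit at T = |F_mkt − F*| = |392.19 − 403.8687| = A$11.68 per share

A$11.68 per share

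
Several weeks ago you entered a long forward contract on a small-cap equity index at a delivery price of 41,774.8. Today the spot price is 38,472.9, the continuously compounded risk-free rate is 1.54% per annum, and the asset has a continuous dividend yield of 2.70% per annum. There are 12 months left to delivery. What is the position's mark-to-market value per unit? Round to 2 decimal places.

Current fair forward for the remaining 12 months: F = S·e^((r − q)·T), (r − q) = 0.0154 − 0.0270 = -0.0116
F = 38472.9 · e^(-0.0116 × 12/12) = 38472.9 × 0.98846702 = 38029.1928
Value of long forward = (F − K)·e^(−rT) = (38029.1928 − 41774.8) · e^(−0.0154·12/12)
= -3745.6072 × 0.98471797 = -3688.37

-3688.37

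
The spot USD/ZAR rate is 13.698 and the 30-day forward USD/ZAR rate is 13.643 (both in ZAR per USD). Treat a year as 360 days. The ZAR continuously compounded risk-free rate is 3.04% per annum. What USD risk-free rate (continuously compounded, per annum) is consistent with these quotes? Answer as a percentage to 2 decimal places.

F = S·e^((r_ZAR − r_USD)T) ⇒ r_USD = r_ZAR − ln(F/S)/T
ln(13.643/13.698) = -0.004023; /(30/360) = -0.048276
r_USD = 0.0304 + 0.048276 = 0.078676
r_USD = 7.87%

7.87%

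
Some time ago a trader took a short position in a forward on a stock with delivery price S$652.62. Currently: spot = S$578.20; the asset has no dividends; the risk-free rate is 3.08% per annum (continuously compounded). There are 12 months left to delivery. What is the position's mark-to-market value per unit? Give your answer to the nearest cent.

Current fair forward for the remaining 12 months: F = S·e^(r·T), r = 0.0308
F = 578.20 · e^(0.0308 × 12/12) = 578.20 × 1.031279 = 596.2855
Value of long forward = (F − K)·e^(−rT) = (596.2855 − 652.62) · e^(−0.0308·12/12)
= -56.3345 × 0.969669 = -54.63
Short position value = −(long value) = S$54.63

S$54.63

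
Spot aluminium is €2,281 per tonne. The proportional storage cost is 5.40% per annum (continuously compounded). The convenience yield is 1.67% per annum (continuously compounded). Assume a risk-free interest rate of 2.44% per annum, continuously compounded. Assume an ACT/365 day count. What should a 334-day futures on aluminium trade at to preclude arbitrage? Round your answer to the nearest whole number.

€2,413 per tonne

Net carry = r + u − y = 0.0244 + 0.0540 − 0.0167 = 0.0617
F = S·e^((r+u−y)T) = 2281 · e^(0.0617 × 334/365) = 2281 · e^0.056460
= 2281 × 1.058084 = €2,413 per tonne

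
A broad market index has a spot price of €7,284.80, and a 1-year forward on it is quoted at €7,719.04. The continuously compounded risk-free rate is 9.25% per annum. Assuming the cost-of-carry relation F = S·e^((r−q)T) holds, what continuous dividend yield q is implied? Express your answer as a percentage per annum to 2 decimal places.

3.46%

From F = S·e^((r−q)T): (r − q) = ln(F/S)/T
ln(7719.04/7284.80) = ln(1.059609) = 0.057900
(r − q) = 0.057900 / (12/12) = 0.057900
q = r − ln(F/S)/T = 0.0925 − 0.057900 = 0.034600
q = 3.46%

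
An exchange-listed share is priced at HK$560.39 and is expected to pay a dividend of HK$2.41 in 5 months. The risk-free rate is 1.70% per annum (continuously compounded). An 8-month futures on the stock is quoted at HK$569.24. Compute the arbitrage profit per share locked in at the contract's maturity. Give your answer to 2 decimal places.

HK$4.88 per share

PV(dividends) I = 2.41·e^(−0.0170·5/12) = 2.3930
Fair futures F* = (S − I)·e^(rT) = (560.39 − 2.3930)·e^0.011333 = 557.9970 × 1.011397 = 564.3565
Market HK$569.24 > fair 564.3565: forward overpriced → cash-and-carry (borrow at r, buy the stock and collect the dividends, short the forward).
Profit at T = |F_mkt − F*| = |569.24 − 564.3565| = HK$4.88 per share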